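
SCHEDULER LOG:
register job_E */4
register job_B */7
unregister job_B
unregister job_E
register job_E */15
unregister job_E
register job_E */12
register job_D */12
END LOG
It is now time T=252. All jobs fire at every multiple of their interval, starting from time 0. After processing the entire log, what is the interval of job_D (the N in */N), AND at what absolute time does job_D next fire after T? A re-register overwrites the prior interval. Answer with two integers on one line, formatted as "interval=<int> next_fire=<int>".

Op 1: register job_E */4 -> active={job_E:*/4}
Op 2: register job_B */7 -> active={job_B:*/7, job_E:*/4}
Op 3: unregister job_B -> active={job_E:*/4}
Op 4: unregister job_E -> active={}
Op 5: register job_E */15 -> active={job_E:*/15}
Op 6: unregister job_E -> active={}
Op 7: register job_E */12 -> active={job_E:*/12}
Op 8: register job_D */12 -> active={job_D:*/12, job_E:*/12}
Final interval of job_D = 12
Next fire of job_D after T=252: (252//12+1)*12 = 264

Answer: interval=12 next_fire=264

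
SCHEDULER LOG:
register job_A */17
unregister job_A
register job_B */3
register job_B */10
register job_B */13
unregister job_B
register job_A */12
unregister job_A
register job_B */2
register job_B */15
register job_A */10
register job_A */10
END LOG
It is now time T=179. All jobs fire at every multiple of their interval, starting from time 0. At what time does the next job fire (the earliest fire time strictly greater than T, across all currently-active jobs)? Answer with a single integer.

Op 1: register job_A */17 -> active={job_A:*/17}
Op 2: unregister job_A -> active={}
Op 3: register job_B */3 -> active={job_B:*/3}
Op 4: register job_B */10 -> active={job_B:*/10}
Op 5: register job_B */13 -> active={job_B:*/13}
Op 6: unregister job_B -> active={}
Op 7: register job_A */12 -> active={job_A:*/12}
Op 8: unregister job_A -> active={}
Op 9: register job_B */2 -> active={job_B:*/2}
Op 10: register job_B */15 -> active={job_B:*/15}
Op 11: register job_A */10 -> active={job_A:*/10, job_B:*/15}
Op 12: register job_A */10 -> active={job_A:*/10, job_B:*/15}
  job_A: interval 10, next fire after T=179 is 180
  job_B: interval 15, next fire after T=179 is 180
Earliest fire time = 180 (job job_A)

Answer: 180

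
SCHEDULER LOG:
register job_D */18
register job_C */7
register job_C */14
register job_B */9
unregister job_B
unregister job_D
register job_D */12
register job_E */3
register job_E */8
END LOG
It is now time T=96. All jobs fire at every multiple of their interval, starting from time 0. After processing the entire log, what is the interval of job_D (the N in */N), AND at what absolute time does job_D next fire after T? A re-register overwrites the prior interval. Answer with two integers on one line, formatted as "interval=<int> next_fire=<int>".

Op 1: register job_D */18 -> active={job_D:*/18}
Op 2: register job_C */7 -> active={job_C:*/7, job_D:*/18}
Op 3: register job_C */14 -> active={job_C:*/14, job_D:*/18}
Op 4: register job_B */9 -> active={job_B:*/9, job_C:*/14, job_D:*/18}
Op 5: unregister job_B -> active={job_C:*/14, job_D:*/18}
Op 6: unregister job_D -> active={job_C:*/14}
Op 7: register job_D */12 -> active={job_C:*/14, job_D:*/12}
Op 8: register job_E */3 -> active={job_C:*/14, job_D:*/12, job_E:*/3}
Op 9: register job_E */8 -> active={job_C:*/14, job_D:*/12, job_E:*/8}
Final interval of job_D = 12
Next fire of job_D after T=96: (96//12+1)*12 = 108

Answer: interval=12 next_fire=108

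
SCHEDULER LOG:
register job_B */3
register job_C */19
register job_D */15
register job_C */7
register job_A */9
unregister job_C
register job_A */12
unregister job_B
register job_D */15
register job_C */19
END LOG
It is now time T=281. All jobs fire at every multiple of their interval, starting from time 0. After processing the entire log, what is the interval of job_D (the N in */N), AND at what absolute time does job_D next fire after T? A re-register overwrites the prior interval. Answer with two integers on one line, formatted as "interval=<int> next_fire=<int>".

Op 1: register job_B */3 -> active={job_B:*/3}
Op 2: register job_C */19 -> active={job_B:*/3, job_C:*/19}
Op 3: register job_D */15 -> active={job_B:*/3, job_C:*/19, job_D:*/15}
Op 4: register job_C */7 -> active={job_B:*/3, job_C:*/7, job_D:*/15}
Op 5: register job_A */9 -> active={job_A:*/9, job_B:*/3, job_C:*/7, job_D:*/15}
Op 6: unregister job_C -> active={job_A:*/9, job_B:*/3, job_D:*/15}
Op 7: register job_A */12 -> active={job_A:*/12, job_B:*/3, job_D:*/15}
Op 8: unregister job_B -> active={job_A:*/12, job_D:*/15}
Op 9: register job_D */15 -> active={job_A:*/12, job_D:*/15}
Op 10: register job_C */19 -> active={job_A:*/12, job_C:*/19, job_D:*/15}
Final interval of job_D = 15
Next fire of job_D after T=281: (281//15+1)*15 = 285

Answer: interval=15 next_fire=285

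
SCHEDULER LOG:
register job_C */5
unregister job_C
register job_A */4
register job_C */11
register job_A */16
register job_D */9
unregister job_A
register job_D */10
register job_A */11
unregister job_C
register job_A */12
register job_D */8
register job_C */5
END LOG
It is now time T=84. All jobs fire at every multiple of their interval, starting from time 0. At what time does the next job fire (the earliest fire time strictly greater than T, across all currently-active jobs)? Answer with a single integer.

Op 1: register job_C */5 -> active={job_C:*/5}
Op 2: unregister job_C -> active={}
Op 3: register job_A */4 -> active={job_A:*/4}
Op 4: register job_C */11 -> active={job_A:*/4, job_C:*/11}
Op 5: register job_A */16 -> active={job_A:*/16, job_C:*/11}
Op 6: register job_D */9 -> active={job_A:*/16, job_C:*/11, job_D:*/9}
Op 7: unregister job_A -> active={job_C:*/11, job_D:*/9}
Op 8: register job_D */10 -> active={job_C:*/11, job_D:*/10}
Op 9: register job_A */11 -> active={job_A:*/11, job_C:*/11, job_D:*/10}
Op 10: unregister job_C -> active={job_A:*/11, job_D:*/10}
Op 11: register job_A */12 -> active={job_A:*/12, job_D:*/10}
Op 12: register job_D */8 -> active={job_A:*/12, job_D:*/8}
Op 13: register job_C */5 -> active={job_A:*/12, job_C:*/5, job_D:*/8}
  job_A: interval 12, next fire after T=84 is 96
  job_C: interval 5, next fire after T=84 is 85
  job_D: interval 8, next fire after T=84 is 88
Earliest fire time = 85 (job job_C)

Answer: 85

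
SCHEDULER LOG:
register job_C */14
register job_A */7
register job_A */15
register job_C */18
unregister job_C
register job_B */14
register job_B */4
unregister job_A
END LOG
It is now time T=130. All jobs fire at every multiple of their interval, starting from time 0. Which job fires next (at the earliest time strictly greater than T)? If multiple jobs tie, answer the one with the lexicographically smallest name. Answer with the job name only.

Answer: job_B

Derivation:
Op 1: register job_C */14 -> active={job_C:*/14}
Op 2: register job_A */7 -> active={job_A:*/7, job_C:*/14}
Op 3: register job_A */15 -> active={job_A:*/15, job_C:*/14}
Op 4: register job_C */18 -> active={job_A:*/15, job_C:*/18}
Op 5: unregister job_C -> active={job_A:*/15}
Op 6: register job_B */14 -> active={job_A:*/15, job_B:*/14}
Op 7: register job_B */4 -> active={job_A:*/15, job_B:*/4}
Op 8: unregister job_A -> active={job_B:*/4}
  job_B: interval 4, next fire after T=130 is 132
Earliest = 132, winner (lex tiebreak) = job_B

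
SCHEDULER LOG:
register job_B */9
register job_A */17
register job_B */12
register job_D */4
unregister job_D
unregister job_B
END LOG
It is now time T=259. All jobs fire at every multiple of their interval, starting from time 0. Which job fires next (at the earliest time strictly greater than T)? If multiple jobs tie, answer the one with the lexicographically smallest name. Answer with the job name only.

Op 1: register job_B */9 -> active={job_B:*/9}
Op 2: register job_A */17 -> active={job_A:*/17, job_B:*/9}
Op 3: register job_B */12 -> active={job_A:*/17, job_B:*/12}
Op 4: register job_D */4 -> active={job_A:*/17, job_B:*/12, job_D:*/4}
Op 5: unregister job_D -> active={job_A:*/17, job_B:*/12}
Op 6: unregister job_B -> active={job_A:*/17}
  job_A: interval 17, next fire after T=259 is 272
Earliest = 272, winner (lex tiebreak) = job_A

Answer: job_A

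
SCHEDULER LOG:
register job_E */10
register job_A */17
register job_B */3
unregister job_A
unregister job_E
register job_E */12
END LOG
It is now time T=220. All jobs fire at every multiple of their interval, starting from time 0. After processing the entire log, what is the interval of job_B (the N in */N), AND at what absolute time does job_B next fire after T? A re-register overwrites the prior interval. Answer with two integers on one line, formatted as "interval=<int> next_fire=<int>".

Op 1: register job_E */10 -> active={job_E:*/10}
Op 2: register job_A */17 -> active={job_A:*/17, job_E:*/10}
Op 3: register job_B */3 -> active={job_A:*/17, job_B:*/3, job_E:*/10}
Op 4: unregister job_A -> active={job_B:*/3, job_E:*/10}
Op 5: unregister job_E -> active={job_B:*/3}
Op 6: register job_E */12 -> active={job_B:*/3, job_E:*/12}
Final interval of job_B = 3
Next fire of job_B after T=220: (220//3+1)*3 = 222

Answer: interval=3 next_fire=222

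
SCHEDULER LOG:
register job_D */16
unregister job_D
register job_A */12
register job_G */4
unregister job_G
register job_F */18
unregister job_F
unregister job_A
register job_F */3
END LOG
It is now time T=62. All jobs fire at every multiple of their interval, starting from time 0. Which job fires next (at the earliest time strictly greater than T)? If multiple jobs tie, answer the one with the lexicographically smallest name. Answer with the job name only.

Answer: job_F

Derivation:
Op 1: register job_D */16 -> active={job_D:*/16}
Op 2: unregister job_D -> active={}
Op 3: register job_A */12 -> active={job_A:*/12}
Op 4: register job_G */4 -> active={job_A:*/12, job_G:*/4}
Op 5: unregister job_G -> active={job_A:*/12}
Op 6: register job_F */18 -> active={job_A:*/12, job_F:*/18}
Op 7: unregister job_F -> active={job_A:*/12}
Op 8: unregister job_A -> active={}
Op 9: register job_F */3 -> active={job_F:*/3}
  job_F: interval 3, next fire after T=62 is 63
Earliest = 63, winner (lex tiebreak) = job_F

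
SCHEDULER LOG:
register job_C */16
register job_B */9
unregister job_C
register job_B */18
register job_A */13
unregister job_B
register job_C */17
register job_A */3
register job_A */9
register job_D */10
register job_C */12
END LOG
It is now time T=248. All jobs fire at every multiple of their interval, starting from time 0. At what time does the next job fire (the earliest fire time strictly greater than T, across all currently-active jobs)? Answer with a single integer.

Answer: 250

Derivation:
Op 1: register job_C */16 -> active={job_C:*/16}
Op 2: register job_B */9 -> active={job_B:*/9, job_C:*/16}
Op 3: unregister job_C -> active={job_B:*/9}
Op 4: register job_B */18 -> active={job_B:*/18}
Op 5: register job_A */13 -> active={job_A:*/13, job_B:*/18}
Op 6: unregister job_B -> active={job_A:*/13}
Op 7: register job_C */17 -> active={job_A:*/13, job_C:*/17}
Op 8: register job_A */3 -> active={job_A:*/3, job_C:*/17}
Op 9: register job_A */9 -> active={job_A:*/9, job_C:*/17}
Op 10: register job_D */10 -> active={job_A:*/9, job_C:*/17, job_D:*/10}
Op 11: register job_C */12 -> active={job_A:*/9, job_C:*/12, job_D:*/10}
  job_A: interval 9, next fire after T=248 is 252
  job_C: interval 12, next fire after T=248 is 252
  job_D: interval 10, next fire after T=248 is 250
Earliest fire time = 250 (job job_D)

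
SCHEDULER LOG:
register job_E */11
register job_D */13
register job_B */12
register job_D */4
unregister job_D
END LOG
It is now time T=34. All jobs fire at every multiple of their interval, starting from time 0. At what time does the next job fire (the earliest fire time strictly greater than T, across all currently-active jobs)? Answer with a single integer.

Answer: 36

Derivation:
Op 1: register job_E */11 -> active={job_E:*/11}
Op 2: register job_D */13 -> active={job_D:*/13, job_E:*/11}
Op 3: register job_B */12 -> active={job_B:*/12, job_D:*/13, job_E:*/11}
Op 4: register job_D */4 -> active={job_B:*/12, job_D:*/4, job_E:*/11}
Op 5: unregister job_D -> active={job_B:*/12, job_E:*/11}
  job_B: interval 12, next fire after T=34 is 36
  job_E: interval 11, next fire after T=34 is 44
Earliest fire time = 36 (job job_B)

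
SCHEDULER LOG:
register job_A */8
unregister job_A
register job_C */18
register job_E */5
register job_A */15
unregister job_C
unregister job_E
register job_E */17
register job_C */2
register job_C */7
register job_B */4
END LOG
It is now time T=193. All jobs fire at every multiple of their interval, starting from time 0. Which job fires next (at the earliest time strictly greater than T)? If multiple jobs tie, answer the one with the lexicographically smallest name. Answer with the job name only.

Answer: job_A

Derivation:
Op 1: register job_A */8 -> active={job_A:*/8}
Op 2: unregister job_A -> active={}
Op 3: register job_C */18 -> active={job_C:*/18}
Op 4: register job_E */5 -> active={job_C:*/18, job_E:*/5}
Op 5: register job_A */15 -> active={job_A:*/15, job_C:*/18, job_E:*/5}
Op 6: unregister job_C -> active={job_A:*/15, job_E:*/5}
Op 7: unregister job_E -> active={job_A:*/15}
Op 8: register job_E */17 -> active={job_A:*/15, job_E:*/17}
Op 9: register job_C */2 -> active={job_A:*/15, job_C:*/2, job_E:*/17}
Op 10: register job_C */7 -> active={job_A:*/15, job_C:*/7, job_E:*/17}
Op 11: register job_B */4 -> active={job_A:*/15, job_B:*/4, job_C:*/7, job_E:*/17}
  job_A: interval 15, next fire after T=193 is 195
  job_B: interval 4, next fire after T=193 is 196
  job_C: interval 7, next fire after T=193 is 196
  job_E: interval 17, next fire after T=193 is 204
Earliest = 195, winner (lex tiebreak) = job_A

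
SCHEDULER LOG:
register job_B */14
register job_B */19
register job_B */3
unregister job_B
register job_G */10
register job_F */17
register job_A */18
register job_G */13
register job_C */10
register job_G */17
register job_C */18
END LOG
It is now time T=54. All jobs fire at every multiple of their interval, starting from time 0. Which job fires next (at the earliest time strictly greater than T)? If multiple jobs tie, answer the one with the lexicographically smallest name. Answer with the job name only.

Answer: job_F

Derivation:
Op 1: register job_B */14 -> active={job_B:*/14}
Op 2: register job_B */19 -> active={job_B:*/19}
Op 3: register job_B */3 -> active={job_B:*/3}
Op 4: unregister job_B -> active={}
Op 5: register job_G */10 -> active={job_G:*/10}
Op 6: register job_F */17 -> active={job_F:*/17, job_G:*/10}
Op 7: register job_A */18 -> active={job_A:*/18, job_F:*/17, job_G:*/10}
Op 8: register job_G */13 -> active={job_A:*/18, job_F:*/17, job_G:*/13}
Op 9: register job_C */10 -> active={job_A:*/18, job_C:*/10, job_F:*/17, job_G:*/13}
Op 10: register job_G */17 -> active={job_A:*/18, job_C:*/10, job_F:*/17, job_G:*/17}
Op 11: register job_C */18 -> active={job_A:*/18, job_C:*/18, job_F:*/17, job_G:*/17}
  job_A: interval 18, next fire after T=54 is 72
  job_C: interval 18, next fire after T=54 is 72
  job_F: interval 17, next fire after T=54 is 68
  job_G: interval 17, next fire after T=54 is 68
Earliest = 68, winner (lex tiebreak) = job_F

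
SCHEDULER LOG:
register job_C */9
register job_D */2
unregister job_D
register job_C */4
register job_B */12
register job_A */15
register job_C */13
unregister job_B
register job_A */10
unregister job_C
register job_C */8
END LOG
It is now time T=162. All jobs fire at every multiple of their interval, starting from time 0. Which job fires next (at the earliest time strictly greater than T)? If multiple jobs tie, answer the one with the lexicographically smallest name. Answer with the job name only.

Op 1: register job_C */9 -> active={job_C:*/9}
Op 2: register job_D */2 -> active={job_C:*/9, job_D:*/2}
Op 3: unregister job_D -> active={job_C:*/9}
Op 4: register job_C */4 -> active={job_C:*/4}
Op 5: register job_B */12 -> active={job_B:*/12, job_C:*/4}
Op 6: register job_A */15 -> active={job_A:*/15, job_B:*/12, job_C:*/4}
Op 7: register job_C */13 -> active={job_A:*/15, job_B:*/12, job_C:*/13}
Op 8: unregister job_B -> active={job_A:*/15, job_C:*/13}
Op 9: register job_A */10 -> active={job_A:*/10, job_C:*/13}
Op 10: unregister job_C -> active={job_A:*/10}
Op 11: register job_C */8 -> active={job_A:*/10, job_C:*/8}
  job_A: interval 10, next fire after T=162 is 170
  job_C: interval 8, next fire after T=162 is 168
Earliest = 168, winner (lex tiebreak) = job_C

Answer: job_C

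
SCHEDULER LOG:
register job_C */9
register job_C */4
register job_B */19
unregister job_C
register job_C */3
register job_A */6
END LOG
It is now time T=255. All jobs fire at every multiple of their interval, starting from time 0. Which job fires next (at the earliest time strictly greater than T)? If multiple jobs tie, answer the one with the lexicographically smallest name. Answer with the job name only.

Op 1: register job_C */9 -> active={job_C:*/9}
Op 2: register job_C */4 -> active={job_C:*/4}
Op 3: register job_B */19 -> active={job_B:*/19, job_C:*/4}
Op 4: unregister job_C -> active={job_B:*/19}
Op 5: register job_C */3 -> active={job_B:*/19, job_C:*/3}
Op 6: register job_A */6 -> active={job_A:*/6, job_B:*/19, job_C:*/3}
  job_A: interval 6, next fire after T=255 is 258
  job_B: interval 19, next fire after T=255 is 266
  job_C: interval 3, next fire after T=255 is 258
Earliest = 258, winner (lex tiebreak) = job_A

Answer: job_A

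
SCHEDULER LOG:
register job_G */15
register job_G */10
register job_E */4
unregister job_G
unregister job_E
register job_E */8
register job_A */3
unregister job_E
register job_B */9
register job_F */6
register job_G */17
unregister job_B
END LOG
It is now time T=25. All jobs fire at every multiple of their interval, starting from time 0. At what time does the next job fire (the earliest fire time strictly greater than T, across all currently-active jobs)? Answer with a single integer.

Op 1: register job_G */15 -> active={job_G:*/15}
Op 2: register job_G */10 -> active={job_G:*/10}
Op 3: register job_E */4 -> active={job_E:*/4, job_G:*/10}
Op 4: unregister job_G -> active={job_E:*/4}
Op 5: unregister job_E -> active={}
Op 6: register job_E */8 -> active={job_E:*/8}
Op 7: register job_A */3 -> active={job_A:*/3, job_E:*/8}
Op 8: unregister job_E -> active={job_A:*/3}
Op 9: register job_B */9 -> active={job_A:*/3, job_B:*/9}
Op 10: register job_F */6 -> active={job_A:*/3, job_B:*/9, job_F:*/6}
Op 11: register job_G */17 -> active={job_A:*/3, job_B:*/9, job_F:*/6, job_G:*/17}
Op 12: unregister job_B -> active={job_A:*/3, job_F:*/6, job_G:*/17}
  job_A: interval 3, next fire after T=25 is 27
  job_F: interval 6, next fire after T=25 is 30
  job_G: interval 17, next fire after T=25 is 34
Earliest fire time = 27 (job job_A)

Answer: 27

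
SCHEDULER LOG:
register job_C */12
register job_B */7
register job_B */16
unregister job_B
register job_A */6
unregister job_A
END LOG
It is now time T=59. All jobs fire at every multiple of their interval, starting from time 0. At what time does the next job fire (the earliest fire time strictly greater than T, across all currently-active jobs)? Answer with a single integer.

Answer: 60

Derivation:
Op 1: register job_C */12 -> active={job_C:*/12}
Op 2: register job_B */7 -> active={job_B:*/7, job_C:*/12}
Op 3: register job_B */16 -> active={job_B:*/16, job_C:*/12}
Op 4: unregister job_B -> active={job_C:*/12}
Op 5: register job_A */6 -> active={job_A:*/6, job_C:*/12}
Op 6: unregister job_A -> active={job_C:*/12}
  job_C: interval 12, next fire after T=59 is 60
Earliest fire time = 60 (job job_C)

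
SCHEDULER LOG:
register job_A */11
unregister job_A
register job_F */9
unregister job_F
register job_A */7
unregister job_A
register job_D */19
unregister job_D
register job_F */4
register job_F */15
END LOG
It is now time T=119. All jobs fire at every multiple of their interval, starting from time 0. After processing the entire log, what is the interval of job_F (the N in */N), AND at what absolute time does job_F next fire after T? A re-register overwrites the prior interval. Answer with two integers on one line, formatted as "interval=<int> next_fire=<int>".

Op 1: register job_A */11 -> active={job_A:*/11}
Op 2: unregister job_A -> active={}
Op 3: register job_F */9 -> active={job_F:*/9}
Op 4: unregister job_F -> active={}
Op 5: register job_A */7 -> active={job_A:*/7}
Op 6: unregister job_A -> active={}
Op 7: register job_D */19 -> active={job_D:*/19}
Op 8: unregister job_D -> active={}
Op 9: register job_F */4 -> active={job_F:*/4}
Op 10: register job_F */15 -> active={job_F:*/15}
Final interval of job_F = 15
Next fire of job_F after T=119: (119//15+1)*15 = 120

Answer: interval=15 next_fire=120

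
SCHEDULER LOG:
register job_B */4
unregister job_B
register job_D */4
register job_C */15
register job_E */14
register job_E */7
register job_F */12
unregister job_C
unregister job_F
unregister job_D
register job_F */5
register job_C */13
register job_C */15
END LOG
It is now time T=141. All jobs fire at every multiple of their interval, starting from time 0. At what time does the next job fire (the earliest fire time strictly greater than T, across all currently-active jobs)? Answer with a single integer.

Op 1: register job_B */4 -> active={job_B:*/4}
Op 2: unregister job_B -> active={}
Op 3: register job_D */4 -> active={job_D:*/4}
Op 4: register job_C */15 -> active={job_C:*/15, job_D:*/4}
Op 5: register job_E */14 -> active={job_C:*/15, job_D:*/4, job_E:*/14}
Op 6: register job_E */7 -> active={job_C:*/15, job_D:*/4, job_E:*/7}
Op 7: register job_F */12 -> active={job_C:*/15, job_D:*/4, job_E:*/7, job_F:*/12}
Op 8: unregister job_C -> active={job_D:*/4, job_E:*/7, job_F:*/12}
Op 9: unregister job_F -> active={job_D:*/4, job_E:*/7}
Op 10: unregister job_D -> active={job_E:*/7}
Op 11: register job_F */5 -> active={job_E:*/7, job_F:*/5}
Op 12: register job_C */13 -> active={job_C:*/13, job_E:*/7, job_F:*/5}
Op 13: register job_C */15 -> active={job_C:*/15, job_E:*/7, job_F:*/5}
  job_C: interval 15, next fire after T=141 is 150
  job_E: interval 7, next fire after T=141 is 147
  job_F: interval 5, next fire after T=141 is 145
Earliest fire time = 145 (job job_F)

Answer: 145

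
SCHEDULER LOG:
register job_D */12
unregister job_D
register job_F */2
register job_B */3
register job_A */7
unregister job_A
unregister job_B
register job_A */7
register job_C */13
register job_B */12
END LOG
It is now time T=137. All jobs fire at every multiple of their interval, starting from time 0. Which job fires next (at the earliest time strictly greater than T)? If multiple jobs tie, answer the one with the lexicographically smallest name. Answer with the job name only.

Op 1: register job_D */12 -> active={job_D:*/12}
Op 2: unregister job_D -> active={}
Op 3: register job_F */2 -> active={job_F:*/2}
Op 4: register job_B */3 -> active={job_B:*/3, job_F:*/2}
Op 5: register job_A */7 -> active={job_A:*/7, job_B:*/3, job_F:*/2}
Op 6: unregister job_A -> active={job_B:*/3, job_F:*/2}
Op 7: unregister job_B -> active={job_F:*/2}
Op 8: register job_A */7 -> active={job_A:*/7, job_F:*/2}
Op 9: register job_C */13 -> active={job_A:*/7, job_C:*/13, job_F:*/2}
Op 10: register job_B */12 -> active={job_A:*/7, job_B:*/12, job_C:*/13, job_F:*/2}
  job_A: interval 7, next fire after T=137 is 140
  job_B: interval 12, next fire after T=137 is 144
  job_C: interval 13, next fire after T=137 is 143
  job_F: interval 2, next fire after T=137 is 138
Earliest = 138, winner (lex tiebreak) = job_F

Answer: job_F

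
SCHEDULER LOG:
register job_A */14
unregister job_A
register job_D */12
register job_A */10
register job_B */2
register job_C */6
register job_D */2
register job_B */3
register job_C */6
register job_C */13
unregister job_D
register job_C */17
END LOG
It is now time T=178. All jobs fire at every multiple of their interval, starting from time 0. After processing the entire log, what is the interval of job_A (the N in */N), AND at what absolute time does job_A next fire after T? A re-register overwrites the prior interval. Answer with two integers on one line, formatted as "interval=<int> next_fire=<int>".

Answer: interval=10 next_fire=180

Derivation:
Op 1: register job_A */14 -> active={job_A:*/14}
Op 2: unregister job_A -> active={}
Op 3: register job_D */12 -> active={job_D:*/12}
Op 4: register job_A */10 -> active={job_A:*/10, job_D:*/12}
Op 5: register job_B */2 -> active={job_A:*/10, job_B:*/2, job_D:*/12}
Op 6: register job_C */6 -> active={job_A:*/10, job_B:*/2, job_C:*/6, job_D:*/12}
Op 7: register job_D */2 -> active={job_A:*/10, job_B:*/2, job_C:*/6, job_D:*/2}
Op 8: register job_B */3 -> active={job_A:*/10, job_B:*/3, job_C:*/6, job_D:*/2}
Op 9: register job_C */6 -> active={job_A:*/10, job_B:*/3, job_C:*/6, job_D:*/2}
Op 10: register job_C */13 -> active={job_A:*/10, job_B:*/3, job_C:*/13, job_D:*/2}
Op 11: unregister job_D -> active={job_A:*/10, job_B:*/3, job_C:*/13}
Op 12: register job_C */17 -> active={job_A:*/10, job_B:*/3, job_C:*/17}
Final interval of job_A = 10
Next fire of job_A after T=178: (178//10+1)*10 = 180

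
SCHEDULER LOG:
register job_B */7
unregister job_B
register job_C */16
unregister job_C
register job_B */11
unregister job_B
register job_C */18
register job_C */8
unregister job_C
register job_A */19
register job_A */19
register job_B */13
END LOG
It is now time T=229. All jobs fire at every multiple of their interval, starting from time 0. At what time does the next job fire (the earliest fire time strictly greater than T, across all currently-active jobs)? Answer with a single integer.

Answer: 234

Derivation:
Op 1: register job_B */7 -> active={job_B:*/7}
Op 2: unregister job_B -> active={}
Op 3: register job_C */16 -> active={job_C:*/16}
Op 4: unregister job_C -> active={}
Op 5: register job_B */11 -> active={job_B:*/11}
Op 6: unregister job_B -> active={}
Op 7: register job_C */18 -> active={job_C:*/18}
Op 8: register job_C */8 -> active={job_C:*/8}
Op 9: unregister job_C -> active={}
Op 10: register job_A */19 -> active={job_A:*/19}
Op 11: register job_A */19 -> active={job_A:*/19}
Op 12: register job_B */13 -> active={job_A:*/19, job_B:*/13}
  job_A: interval 19, next fire after T=229 is 247
  job_B: interval 13, next fire after T=229 is 234
Earliest fire time = 234 (job job_B)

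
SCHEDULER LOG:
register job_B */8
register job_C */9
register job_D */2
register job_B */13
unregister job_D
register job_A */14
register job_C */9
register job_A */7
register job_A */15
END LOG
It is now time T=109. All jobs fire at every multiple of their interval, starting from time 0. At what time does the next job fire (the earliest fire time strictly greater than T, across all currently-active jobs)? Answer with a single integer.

Answer: 117

Derivation:
Op 1: register job_B */8 -> active={job_B:*/8}
Op 2: register job_C */9 -> active={job_B:*/8, job_C:*/9}
Op 3: register job_D */2 -> active={job_B:*/8, job_C:*/9, job_D:*/2}
Op 4: register job_B */13 -> active={job_B:*/13, job_C:*/9, job_D:*/2}
Op 5: unregister job_D -> active={job_B:*/13, job_C:*/9}
Op 6: register job_A */14 -> active={job_A:*/14, job_B:*/13, job_C:*/9}
Op 7: register job_C */9 -> active={job_A:*/14, job_B:*/13, job_C:*/9}
Op 8: register job_A */7 -> active={job_A:*/7, job_B:*/13, job_C:*/9}
Op 9: register job_A */15 -> active={job_A:*/15, job_B:*/13, job_C:*/9}
  job_A: interval 15, next fire after T=109 is 120
  job_B: interval 13, next fire after T=109 is 117
  job_C: interval 9, next fire after T=109 is 117
Earliest fire time = 117 (job job_B)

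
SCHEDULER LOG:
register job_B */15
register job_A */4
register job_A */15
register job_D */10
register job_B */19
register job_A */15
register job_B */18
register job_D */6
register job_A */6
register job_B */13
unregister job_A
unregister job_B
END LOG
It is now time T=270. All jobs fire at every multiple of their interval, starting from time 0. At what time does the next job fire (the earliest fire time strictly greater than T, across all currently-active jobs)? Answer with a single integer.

Answer: 276

Derivation:
Op 1: register job_B */15 -> active={job_B:*/15}
Op 2: register job_A */4 -> active={job_A:*/4, job_B:*/15}
Op 3: register job_A */15 -> active={job_A:*/15, job_B:*/15}
Op 4: register job_D */10 -> active={job_A:*/15, job_B:*/15, job_D:*/10}
Op 5: register job_B */19 -> active={job_A:*/15, job_B:*/19, job_D:*/10}
Op 6: register job_A */15 -> active={job_A:*/15, job_B:*/19, job_D:*/10}
Op 7: register job_B */18 -> active={job_A:*/15, job_B:*/18, job_D:*/10}
Op 8: register job_D */6 -> active={job_A:*/15, job_B:*/18, job_D:*/6}
Op 9: register job_A */6 -> active={job_A:*/6, job_B:*/18, job_D:*/6}
Op 10: register job_B */13 -> active={job_A:*/6, job_B:*/13, job_D:*/6}
Op 11: unregister job_A -> active={job_B:*/13, job_D:*/6}
Op 12: unregister job_B -> active={job_D:*/6}
  job_D: interval 6, next fire after T=270 is 276
Earliest fire time = 276 (job job_D)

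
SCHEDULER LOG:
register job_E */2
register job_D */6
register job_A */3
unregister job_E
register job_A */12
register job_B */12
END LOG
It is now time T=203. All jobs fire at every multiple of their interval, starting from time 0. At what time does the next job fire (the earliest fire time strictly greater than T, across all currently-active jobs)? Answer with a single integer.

Op 1: register job_E */2 -> active={job_E:*/2}
Op 2: register job_D */6 -> active={job_D:*/6, job_E:*/2}
Op 3: register job_A */3 -> active={job_A:*/3, job_D:*/6, job_E:*/2}
Op 4: unregister job_E -> active={job_A:*/3, job_D:*/6}
Op 5: register job_A */12 -> active={job_A:*/12, job_D:*/6}
Op 6: register job_B */12 -> active={job_A:*/12, job_B:*/12, job_D:*/6}
  job_A: interval 12, next fire after T=203 is 204
  job_B: interval 12, next fire after T=203 is 204
  job_D: interval 6, next fire after T=203 is 204
Earliest fire time = 204 (job job_A)

Answer: 204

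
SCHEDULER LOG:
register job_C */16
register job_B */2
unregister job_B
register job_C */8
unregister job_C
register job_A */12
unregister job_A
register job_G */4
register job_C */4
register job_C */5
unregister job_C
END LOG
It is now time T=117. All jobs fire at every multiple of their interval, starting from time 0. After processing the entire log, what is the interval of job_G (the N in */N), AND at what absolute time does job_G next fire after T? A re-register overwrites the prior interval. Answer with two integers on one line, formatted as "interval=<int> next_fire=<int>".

Answer: interval=4 next_fire=120

Derivation:
Op 1: register job_C */16 -> active={job_C:*/16}
Op 2: register job_B */2 -> active={job_B:*/2, job_C:*/16}
Op 3: unregister job_B -> active={job_C:*/16}
Op 4: register job_C */8 -> active={job_C:*/8}
Op 5: unregister job_C -> active={}
Op 6: register job_A */12 -> active={job_A:*/12}
Op 7: unregister job_A -> active={}
Op 8: register job_G */4 -> active={job_G:*/4}
Op 9: register job_C */4 -> active={job_C:*/4, job_G:*/4}
Op 10: register job_C */5 -> active={job_C:*/5, job_G:*/4}
Op 11: unregister job_C -> active={job_G:*/4}
Final interval of job_G = 4
Next fire of job_G after T=117: (117//4+1)*4 = 120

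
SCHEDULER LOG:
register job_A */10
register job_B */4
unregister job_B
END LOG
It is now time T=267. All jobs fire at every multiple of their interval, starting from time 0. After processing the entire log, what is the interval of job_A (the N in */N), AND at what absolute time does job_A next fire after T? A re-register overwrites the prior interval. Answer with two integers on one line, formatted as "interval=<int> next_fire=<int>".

Op 1: register job_A */10 -> active={job_A:*/10}
Op 2: register job_B */4 -> active={job_A:*/10, job_B:*/4}
Op 3: unregister job_B -> active={job_A:*/10}
Final interval of job_A = 10
Next fire of job_A after T=267: (267//10+1)*10 = 270

Answer: interval=10 next_fire=270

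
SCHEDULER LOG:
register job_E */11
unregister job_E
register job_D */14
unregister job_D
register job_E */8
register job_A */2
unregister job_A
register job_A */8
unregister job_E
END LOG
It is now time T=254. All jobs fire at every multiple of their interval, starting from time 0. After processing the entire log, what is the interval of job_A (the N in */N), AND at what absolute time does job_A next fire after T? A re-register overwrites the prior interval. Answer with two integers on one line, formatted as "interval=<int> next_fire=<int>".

Op 1: register job_E */11 -> active={job_E:*/11}
Op 2: unregister job_E -> active={}
Op 3: register job_D */14 -> active={job_D:*/14}
Op 4: unregister job_D -> active={}
Op 5: register job_E */8 -> active={job_E:*/8}
Op 6: register job_A */2 -> active={job_A:*/2, job_E:*/8}
Op 7: unregister job_A -> active={job_E:*/8}
Op 8: register job_A */8 -> active={job_A:*/8, job_E:*/8}
Op 9: unregister job_E -> active={job_A:*/8}
Final interval of job_A = 8
Next fire of job_A after T=254: (254//8+1)*8 = 256

Answer: interval=8 next_fire=256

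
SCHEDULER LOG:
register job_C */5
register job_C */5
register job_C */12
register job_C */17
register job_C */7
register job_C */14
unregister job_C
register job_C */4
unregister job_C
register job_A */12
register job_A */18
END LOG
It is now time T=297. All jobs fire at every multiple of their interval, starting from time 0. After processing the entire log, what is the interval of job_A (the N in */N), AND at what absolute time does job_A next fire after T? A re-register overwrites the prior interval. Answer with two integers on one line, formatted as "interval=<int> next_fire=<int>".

Answer: interval=18 next_fire=306

Derivation:
Op 1: register job_C */5 -> active={job_C:*/5}
Op 2: register job_C */5 -> active={job_C:*/5}
Op 3: register job_C */12 -> active={job_C:*/12}
Op 4: register job_C */17 -> active={job_C:*/17}
Op 5: register job_C */7 -> active={job_C:*/7}
Op 6: register job_C */14 -> active={job_C:*/14}
Op 7: unregister job_C -> active={}
Op 8: register job_C */4 -> active={job_C:*/4}
Op 9: unregister job_C -> active={}
Op 10: register job_A */12 -> active={job_A:*/12}
Op 11: register job_A */18 -> active={job_A:*/18}
Final interval of job_A = 18
Next fire of job_A after T=297: (297//18+1)*18 = 306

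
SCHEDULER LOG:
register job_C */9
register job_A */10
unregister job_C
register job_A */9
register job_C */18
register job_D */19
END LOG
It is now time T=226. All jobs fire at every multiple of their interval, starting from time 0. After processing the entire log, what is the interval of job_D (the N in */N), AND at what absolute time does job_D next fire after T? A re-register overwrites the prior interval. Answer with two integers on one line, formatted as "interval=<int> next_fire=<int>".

Answer: interval=19 next_fire=228

Derivation:
Op 1: register job_C */9 -> active={job_C:*/9}
Op 2: register job_A */10 -> active={job_A:*/10, job_C:*/9}
Op 3: unregister job_C -> active={job_A:*/10}
Op 4: register job_A */9 -> active={job_A:*/9}
Op 5: register job_C */18 -> active={job_A:*/9, job_C:*/18}
Op 6: register job_D */19 -> active={job_A:*/9, job_C:*/18, job_D:*/19}
Final interval of job_D = 19
Next fire of job_D after T=226: (226//19+1)*19 = 228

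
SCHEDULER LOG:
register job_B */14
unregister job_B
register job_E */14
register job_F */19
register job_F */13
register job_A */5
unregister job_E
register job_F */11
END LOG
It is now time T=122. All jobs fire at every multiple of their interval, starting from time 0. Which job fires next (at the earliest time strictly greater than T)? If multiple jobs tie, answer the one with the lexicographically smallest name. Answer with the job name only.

Op 1: register job_B */14 -> active={job_B:*/14}
Op 2: unregister job_B -> active={}
Op 3: register job_E */14 -> active={job_E:*/14}
Op 4: register job_F */19 -> active={job_E:*/14, job_F:*/19}
Op 5: register job_F */13 -> active={job_E:*/14, job_F:*/13}
Op 6: register job_A */5 -> active={job_A:*/5, job_E:*/14, job_F:*/13}
Op 7: unregister job_E -> active={job_A:*/5, job_F:*/13}
Op 8: register job_F */11 -> active={job_A:*/5, job_F:*/11}
  job_A: interval 5, next fire after T=122 is 125
  job_F: interval 11, next fire after T=122 is 132
Earliest = 125, winner (lex tiebreak) = job_A

Answer: job_A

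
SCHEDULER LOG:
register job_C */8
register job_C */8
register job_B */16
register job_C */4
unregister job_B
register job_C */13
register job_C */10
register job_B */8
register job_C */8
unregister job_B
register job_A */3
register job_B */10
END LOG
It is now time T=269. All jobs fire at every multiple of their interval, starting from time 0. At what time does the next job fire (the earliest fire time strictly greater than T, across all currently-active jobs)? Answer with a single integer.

Op 1: register job_C */8 -> active={job_C:*/8}
Op 2: register job_C */8 -> active={job_C:*/8}
Op 3: register job_B */16 -> active={job_B:*/16, job_C:*/8}
Op 4: register job_C */4 -> active={job_B:*/16, job_C:*/4}
Op 5: unregister job_B -> active={job_C:*/4}
Op 6: register job_C */13 -> active={job_C:*/13}
Op 7: register job_C */10 -> active={job_C:*/10}
Op 8: register job_B */8 -> active={job_B:*/8, job_C:*/10}
Op 9: register job_C */8 -> active={job_B:*/8, job_C:*/8}
Op 10: unregister job_B -> active={job_C:*/8}
Op 11: register job_A */3 -> active={job_A:*/3, job_C:*/8}
Op 12: register job_B */10 -> active={job_A:*/3, job_B:*/10, job_C:*/8}
  job_A: interval 3, next fire after T=269 is 270
  job_B: interval 10, next fire after T=269 is 270
  job_C: interval 8, next fire after T=269 is 272
Earliest fire time = 270 (job job_A)

Answer: 270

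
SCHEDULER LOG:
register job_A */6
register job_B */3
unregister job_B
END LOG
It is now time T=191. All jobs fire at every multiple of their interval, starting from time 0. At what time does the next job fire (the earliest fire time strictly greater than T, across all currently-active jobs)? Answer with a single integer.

Op 1: register job_A */6 -> active={job_A:*/6}
Op 2: register job_B */3 -> active={job_A:*/6, job_B:*/3}
Op 3: unregister job_B -> active={job_A:*/6}
  job_A: interval 6, next fire after T=191 is 192
Earliest fire time = 192 (job job_A)

Answer: 192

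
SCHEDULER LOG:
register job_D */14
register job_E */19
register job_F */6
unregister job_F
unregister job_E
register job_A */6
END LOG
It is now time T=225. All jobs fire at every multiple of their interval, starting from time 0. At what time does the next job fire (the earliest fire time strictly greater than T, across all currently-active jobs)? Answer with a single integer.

Op 1: register job_D */14 -> active={job_D:*/14}
Op 2: register job_E */19 -> active={job_D:*/14, job_E:*/19}
Op 3: register job_F */6 -> active={job_D:*/14, job_E:*/19, job_F:*/6}
Op 4: unregister job_F -> active={job_D:*/14, job_E:*/19}
Op 5: unregister job_E -> active={job_D:*/14}
Op 6: register job_A */6 -> active={job_A:*/6, job_D:*/14}
  job_A: interval 6, next fire after T=225 is 228
  job_D: interval 14, next fire after T=225 is 238
Earliest fire time = 228 (job job_A)

Answer: 228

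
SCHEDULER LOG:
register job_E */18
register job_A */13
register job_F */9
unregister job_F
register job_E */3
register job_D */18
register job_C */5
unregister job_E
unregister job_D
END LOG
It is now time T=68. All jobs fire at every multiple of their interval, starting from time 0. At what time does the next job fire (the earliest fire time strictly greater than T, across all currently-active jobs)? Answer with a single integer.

Op 1: register job_E */18 -> active={job_E:*/18}
Op 2: register job_A */13 -> active={job_A:*/13, job_E:*/18}
Op 3: register job_F */9 -> active={job_A:*/13, job_E:*/18, job_F:*/9}
Op 4: unregister job_F -> active={job_A:*/13, job_E:*/18}
Op 5: register job_E */3 -> active={job_A:*/13, job_E:*/3}
Op 6: register job_D */18 -> active={job_A:*/13, job_D:*/18, job_E:*/3}
Op 7: register job_C */5 -> active={job_A:*/13, job_C:*/5, job_D:*/18, job_E:*/3}
Op 8: unregister job_E -> active={job_A:*/13, job_C:*/5, job_D:*/18}
Op 9: unregister job_D -> active={job_A:*/13, job_C:*/5}
  job_A: interval 13, next fire after T=68 is 78
  job_C: interval 5, next fire after T=68 is 70
Earliest fire time = 70 (job job_C)

Answer: 70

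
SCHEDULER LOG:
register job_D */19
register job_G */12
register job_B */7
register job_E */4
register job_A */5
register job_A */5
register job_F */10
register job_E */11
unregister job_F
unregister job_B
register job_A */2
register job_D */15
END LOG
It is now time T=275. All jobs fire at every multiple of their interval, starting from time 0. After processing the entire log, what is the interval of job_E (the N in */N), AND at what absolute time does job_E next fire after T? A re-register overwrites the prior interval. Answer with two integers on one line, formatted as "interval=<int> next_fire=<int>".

Answer: interval=11 next_fire=286

Derivation:
Op 1: register job_D */19 -> active={job_D:*/19}
Op 2: register job_G */12 -> active={job_D:*/19, job_G:*/12}
Op 3: register job_B */7 -> active={job_B:*/7, job_D:*/19, job_G:*/12}
Op 4: register job_E */4 -> active={job_B:*/7, job_D:*/19, job_E:*/4, job_G:*/12}
Op 5: register job_A */5 -> active={job_A:*/5, job_B:*/7, job_D:*/19, job_E:*/4, job_G:*/12}
Op 6: register job_A */5 -> active={job_A:*/5, job_B:*/7, job_D:*/19, job_E:*/4, job_G:*/12}
Op 7: register job_F */10 -> active={job_A:*/5, job_B:*/7, job_D:*/19, job_E:*/4, job_F:*/10, job_G:*/12}
Op 8: register job_E */11 -> active={job_A:*/5, job_B:*/7, job_D:*/19, job_E:*/11, job_F:*/10, job_G:*/12}
Op 9: unregister job_F -> active={job_A:*/5, job_B:*/7, job_D:*/19, job_E:*/11, job_G:*/12}
Op 10: unregister job_B -> active={job_A:*/5, job_D:*/19, job_E:*/11, job_G:*/12}
Op 11: register job_A */2 -> active={job_A:*/2, job_D:*/19, job_E:*/11, job_G:*/12}
Op 12: register job_D */15 -> active={job_A:*/2, job_D:*/15, job_E:*/11, job_G:*/12}
Final interval of job_E = 11
Next fire of job_E after T=275: (275//11+1)*11 = 286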